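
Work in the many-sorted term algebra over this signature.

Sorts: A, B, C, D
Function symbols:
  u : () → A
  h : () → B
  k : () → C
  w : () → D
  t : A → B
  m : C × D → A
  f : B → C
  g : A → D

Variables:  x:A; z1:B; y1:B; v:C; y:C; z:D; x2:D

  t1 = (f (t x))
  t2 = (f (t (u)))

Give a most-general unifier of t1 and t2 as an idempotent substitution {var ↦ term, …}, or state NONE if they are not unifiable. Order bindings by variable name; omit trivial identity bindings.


{x ↦ (u)}


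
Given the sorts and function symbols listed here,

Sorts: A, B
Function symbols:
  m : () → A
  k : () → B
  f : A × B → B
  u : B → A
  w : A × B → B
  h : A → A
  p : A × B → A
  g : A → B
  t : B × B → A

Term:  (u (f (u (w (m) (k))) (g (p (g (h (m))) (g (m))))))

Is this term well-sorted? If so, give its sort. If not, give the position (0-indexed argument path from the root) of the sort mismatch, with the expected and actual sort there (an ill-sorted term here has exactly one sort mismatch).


ill-sorted at position [0, 1, 0, 0]: expected A, got B

        (m) : A
        (k) : B
      (w (m) (k)) : B
    (u (w (m) (k))) : A
            (m) : A
          (h (m)) : A
        (g (h (m))) : B
          (m) : A
        (g (m)) : B
      (p (g (h (m))) (g (m))) : ✗ arg 0 at [0, 1, 0, 0] has sort B, expected A


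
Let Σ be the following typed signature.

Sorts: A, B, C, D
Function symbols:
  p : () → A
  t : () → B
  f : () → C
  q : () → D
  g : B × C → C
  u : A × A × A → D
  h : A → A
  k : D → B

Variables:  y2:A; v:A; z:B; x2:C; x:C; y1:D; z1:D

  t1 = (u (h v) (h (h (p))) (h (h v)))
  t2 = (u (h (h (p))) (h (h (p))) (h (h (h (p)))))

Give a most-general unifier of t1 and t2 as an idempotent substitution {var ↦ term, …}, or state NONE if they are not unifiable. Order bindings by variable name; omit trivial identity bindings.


{v ↦ (h (p))}


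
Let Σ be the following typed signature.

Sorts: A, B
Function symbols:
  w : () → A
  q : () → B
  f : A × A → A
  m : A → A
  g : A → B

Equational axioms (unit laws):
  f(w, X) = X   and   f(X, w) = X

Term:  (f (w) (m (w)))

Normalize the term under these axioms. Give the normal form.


normal form = (m (w))

1. (f (w) (m (w)))  →  (m (w))


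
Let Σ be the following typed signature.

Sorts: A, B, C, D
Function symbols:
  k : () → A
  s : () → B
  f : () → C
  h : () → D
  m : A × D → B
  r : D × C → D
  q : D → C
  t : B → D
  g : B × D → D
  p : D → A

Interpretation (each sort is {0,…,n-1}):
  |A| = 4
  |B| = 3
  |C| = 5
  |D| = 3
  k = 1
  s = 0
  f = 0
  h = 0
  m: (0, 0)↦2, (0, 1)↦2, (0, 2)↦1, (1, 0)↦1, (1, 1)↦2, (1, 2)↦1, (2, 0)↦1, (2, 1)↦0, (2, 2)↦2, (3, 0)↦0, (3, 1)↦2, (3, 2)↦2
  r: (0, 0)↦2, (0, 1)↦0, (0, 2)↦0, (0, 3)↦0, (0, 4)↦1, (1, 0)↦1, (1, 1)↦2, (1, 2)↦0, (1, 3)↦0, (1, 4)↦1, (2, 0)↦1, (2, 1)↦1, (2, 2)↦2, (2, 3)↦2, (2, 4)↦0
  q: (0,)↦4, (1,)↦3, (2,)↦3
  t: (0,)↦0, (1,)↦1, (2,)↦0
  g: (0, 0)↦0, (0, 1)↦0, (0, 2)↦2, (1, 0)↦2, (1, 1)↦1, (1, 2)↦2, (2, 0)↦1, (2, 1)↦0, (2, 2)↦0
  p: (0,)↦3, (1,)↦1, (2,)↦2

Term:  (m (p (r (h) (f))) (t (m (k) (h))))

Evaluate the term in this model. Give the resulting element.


  h = 0
  f = 0
  (r (h) (f)) = r(0, 0) = 2
  (p (r (h) (f))) = p(2,) = 2
  k = 1
  h = 0
  (m (k) (h)) = m(1, 0) = 1
  (t (m (k) (h))) = t(1,) = 1
  (m (p (r (h) (f))) (t (m (k) (h)))) = m(2, 1) = 0

value = 0


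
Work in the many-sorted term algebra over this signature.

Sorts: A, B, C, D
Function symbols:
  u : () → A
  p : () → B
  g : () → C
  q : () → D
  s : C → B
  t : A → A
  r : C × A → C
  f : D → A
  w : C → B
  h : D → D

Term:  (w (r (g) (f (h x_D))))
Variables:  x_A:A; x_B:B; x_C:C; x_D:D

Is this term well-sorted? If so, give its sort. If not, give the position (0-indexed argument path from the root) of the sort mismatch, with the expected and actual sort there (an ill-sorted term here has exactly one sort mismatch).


well-sorted; sort = B

    (g) : C
        x_D : D
      (h x_D) : D
    (f (h x_D)) : A
  (r (g) (f (h x_D))) : C
(w (r (g) (f (h x_D)))) : B


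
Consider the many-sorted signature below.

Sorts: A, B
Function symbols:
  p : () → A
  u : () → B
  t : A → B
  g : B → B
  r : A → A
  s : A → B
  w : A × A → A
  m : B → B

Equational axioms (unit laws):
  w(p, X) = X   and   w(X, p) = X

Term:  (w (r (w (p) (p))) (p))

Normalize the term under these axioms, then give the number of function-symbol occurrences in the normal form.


size = 2

1. (w (r (w (p) (p))) (p))  →  (r (w (p) (p)))
2. (r (w (p) (p)))  →  (r (p))
normal form: (r (p))


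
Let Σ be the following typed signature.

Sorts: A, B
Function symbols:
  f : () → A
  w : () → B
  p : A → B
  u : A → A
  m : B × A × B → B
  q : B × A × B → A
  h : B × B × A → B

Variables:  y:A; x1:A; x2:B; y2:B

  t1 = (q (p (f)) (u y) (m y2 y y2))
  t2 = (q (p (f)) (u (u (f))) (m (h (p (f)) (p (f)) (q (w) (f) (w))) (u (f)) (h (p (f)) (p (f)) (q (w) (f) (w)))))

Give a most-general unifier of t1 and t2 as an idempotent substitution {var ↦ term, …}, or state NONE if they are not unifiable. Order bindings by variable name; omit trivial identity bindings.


{y ↦ (u (f)), y2 ↦ (h (p (f)) (p (f)) (q (w) (f) (w)))}


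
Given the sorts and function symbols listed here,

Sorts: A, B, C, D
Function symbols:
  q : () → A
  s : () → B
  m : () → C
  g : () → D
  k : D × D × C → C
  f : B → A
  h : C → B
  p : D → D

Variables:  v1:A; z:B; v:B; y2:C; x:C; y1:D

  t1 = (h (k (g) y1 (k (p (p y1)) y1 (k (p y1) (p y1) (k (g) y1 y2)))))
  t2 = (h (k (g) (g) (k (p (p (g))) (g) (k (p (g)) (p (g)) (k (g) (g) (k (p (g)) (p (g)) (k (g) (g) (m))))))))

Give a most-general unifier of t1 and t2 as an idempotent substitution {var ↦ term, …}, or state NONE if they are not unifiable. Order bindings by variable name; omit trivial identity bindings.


{y1 ↦ (g), y2 ↦ (k (p (g)) (p (g)) (k (g) (g) (m)))}


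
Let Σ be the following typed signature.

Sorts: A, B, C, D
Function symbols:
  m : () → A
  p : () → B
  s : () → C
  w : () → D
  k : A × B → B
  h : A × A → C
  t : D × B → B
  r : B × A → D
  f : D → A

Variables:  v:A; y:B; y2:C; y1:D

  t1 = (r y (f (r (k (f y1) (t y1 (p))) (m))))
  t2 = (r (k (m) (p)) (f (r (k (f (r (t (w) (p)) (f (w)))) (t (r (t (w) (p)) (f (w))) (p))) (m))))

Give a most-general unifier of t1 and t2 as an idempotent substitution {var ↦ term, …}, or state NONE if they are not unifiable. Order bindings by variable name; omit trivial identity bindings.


{y ↦ (k (m) (p)), y1 ↦ (r (t (w) (p)) (f (w)))}


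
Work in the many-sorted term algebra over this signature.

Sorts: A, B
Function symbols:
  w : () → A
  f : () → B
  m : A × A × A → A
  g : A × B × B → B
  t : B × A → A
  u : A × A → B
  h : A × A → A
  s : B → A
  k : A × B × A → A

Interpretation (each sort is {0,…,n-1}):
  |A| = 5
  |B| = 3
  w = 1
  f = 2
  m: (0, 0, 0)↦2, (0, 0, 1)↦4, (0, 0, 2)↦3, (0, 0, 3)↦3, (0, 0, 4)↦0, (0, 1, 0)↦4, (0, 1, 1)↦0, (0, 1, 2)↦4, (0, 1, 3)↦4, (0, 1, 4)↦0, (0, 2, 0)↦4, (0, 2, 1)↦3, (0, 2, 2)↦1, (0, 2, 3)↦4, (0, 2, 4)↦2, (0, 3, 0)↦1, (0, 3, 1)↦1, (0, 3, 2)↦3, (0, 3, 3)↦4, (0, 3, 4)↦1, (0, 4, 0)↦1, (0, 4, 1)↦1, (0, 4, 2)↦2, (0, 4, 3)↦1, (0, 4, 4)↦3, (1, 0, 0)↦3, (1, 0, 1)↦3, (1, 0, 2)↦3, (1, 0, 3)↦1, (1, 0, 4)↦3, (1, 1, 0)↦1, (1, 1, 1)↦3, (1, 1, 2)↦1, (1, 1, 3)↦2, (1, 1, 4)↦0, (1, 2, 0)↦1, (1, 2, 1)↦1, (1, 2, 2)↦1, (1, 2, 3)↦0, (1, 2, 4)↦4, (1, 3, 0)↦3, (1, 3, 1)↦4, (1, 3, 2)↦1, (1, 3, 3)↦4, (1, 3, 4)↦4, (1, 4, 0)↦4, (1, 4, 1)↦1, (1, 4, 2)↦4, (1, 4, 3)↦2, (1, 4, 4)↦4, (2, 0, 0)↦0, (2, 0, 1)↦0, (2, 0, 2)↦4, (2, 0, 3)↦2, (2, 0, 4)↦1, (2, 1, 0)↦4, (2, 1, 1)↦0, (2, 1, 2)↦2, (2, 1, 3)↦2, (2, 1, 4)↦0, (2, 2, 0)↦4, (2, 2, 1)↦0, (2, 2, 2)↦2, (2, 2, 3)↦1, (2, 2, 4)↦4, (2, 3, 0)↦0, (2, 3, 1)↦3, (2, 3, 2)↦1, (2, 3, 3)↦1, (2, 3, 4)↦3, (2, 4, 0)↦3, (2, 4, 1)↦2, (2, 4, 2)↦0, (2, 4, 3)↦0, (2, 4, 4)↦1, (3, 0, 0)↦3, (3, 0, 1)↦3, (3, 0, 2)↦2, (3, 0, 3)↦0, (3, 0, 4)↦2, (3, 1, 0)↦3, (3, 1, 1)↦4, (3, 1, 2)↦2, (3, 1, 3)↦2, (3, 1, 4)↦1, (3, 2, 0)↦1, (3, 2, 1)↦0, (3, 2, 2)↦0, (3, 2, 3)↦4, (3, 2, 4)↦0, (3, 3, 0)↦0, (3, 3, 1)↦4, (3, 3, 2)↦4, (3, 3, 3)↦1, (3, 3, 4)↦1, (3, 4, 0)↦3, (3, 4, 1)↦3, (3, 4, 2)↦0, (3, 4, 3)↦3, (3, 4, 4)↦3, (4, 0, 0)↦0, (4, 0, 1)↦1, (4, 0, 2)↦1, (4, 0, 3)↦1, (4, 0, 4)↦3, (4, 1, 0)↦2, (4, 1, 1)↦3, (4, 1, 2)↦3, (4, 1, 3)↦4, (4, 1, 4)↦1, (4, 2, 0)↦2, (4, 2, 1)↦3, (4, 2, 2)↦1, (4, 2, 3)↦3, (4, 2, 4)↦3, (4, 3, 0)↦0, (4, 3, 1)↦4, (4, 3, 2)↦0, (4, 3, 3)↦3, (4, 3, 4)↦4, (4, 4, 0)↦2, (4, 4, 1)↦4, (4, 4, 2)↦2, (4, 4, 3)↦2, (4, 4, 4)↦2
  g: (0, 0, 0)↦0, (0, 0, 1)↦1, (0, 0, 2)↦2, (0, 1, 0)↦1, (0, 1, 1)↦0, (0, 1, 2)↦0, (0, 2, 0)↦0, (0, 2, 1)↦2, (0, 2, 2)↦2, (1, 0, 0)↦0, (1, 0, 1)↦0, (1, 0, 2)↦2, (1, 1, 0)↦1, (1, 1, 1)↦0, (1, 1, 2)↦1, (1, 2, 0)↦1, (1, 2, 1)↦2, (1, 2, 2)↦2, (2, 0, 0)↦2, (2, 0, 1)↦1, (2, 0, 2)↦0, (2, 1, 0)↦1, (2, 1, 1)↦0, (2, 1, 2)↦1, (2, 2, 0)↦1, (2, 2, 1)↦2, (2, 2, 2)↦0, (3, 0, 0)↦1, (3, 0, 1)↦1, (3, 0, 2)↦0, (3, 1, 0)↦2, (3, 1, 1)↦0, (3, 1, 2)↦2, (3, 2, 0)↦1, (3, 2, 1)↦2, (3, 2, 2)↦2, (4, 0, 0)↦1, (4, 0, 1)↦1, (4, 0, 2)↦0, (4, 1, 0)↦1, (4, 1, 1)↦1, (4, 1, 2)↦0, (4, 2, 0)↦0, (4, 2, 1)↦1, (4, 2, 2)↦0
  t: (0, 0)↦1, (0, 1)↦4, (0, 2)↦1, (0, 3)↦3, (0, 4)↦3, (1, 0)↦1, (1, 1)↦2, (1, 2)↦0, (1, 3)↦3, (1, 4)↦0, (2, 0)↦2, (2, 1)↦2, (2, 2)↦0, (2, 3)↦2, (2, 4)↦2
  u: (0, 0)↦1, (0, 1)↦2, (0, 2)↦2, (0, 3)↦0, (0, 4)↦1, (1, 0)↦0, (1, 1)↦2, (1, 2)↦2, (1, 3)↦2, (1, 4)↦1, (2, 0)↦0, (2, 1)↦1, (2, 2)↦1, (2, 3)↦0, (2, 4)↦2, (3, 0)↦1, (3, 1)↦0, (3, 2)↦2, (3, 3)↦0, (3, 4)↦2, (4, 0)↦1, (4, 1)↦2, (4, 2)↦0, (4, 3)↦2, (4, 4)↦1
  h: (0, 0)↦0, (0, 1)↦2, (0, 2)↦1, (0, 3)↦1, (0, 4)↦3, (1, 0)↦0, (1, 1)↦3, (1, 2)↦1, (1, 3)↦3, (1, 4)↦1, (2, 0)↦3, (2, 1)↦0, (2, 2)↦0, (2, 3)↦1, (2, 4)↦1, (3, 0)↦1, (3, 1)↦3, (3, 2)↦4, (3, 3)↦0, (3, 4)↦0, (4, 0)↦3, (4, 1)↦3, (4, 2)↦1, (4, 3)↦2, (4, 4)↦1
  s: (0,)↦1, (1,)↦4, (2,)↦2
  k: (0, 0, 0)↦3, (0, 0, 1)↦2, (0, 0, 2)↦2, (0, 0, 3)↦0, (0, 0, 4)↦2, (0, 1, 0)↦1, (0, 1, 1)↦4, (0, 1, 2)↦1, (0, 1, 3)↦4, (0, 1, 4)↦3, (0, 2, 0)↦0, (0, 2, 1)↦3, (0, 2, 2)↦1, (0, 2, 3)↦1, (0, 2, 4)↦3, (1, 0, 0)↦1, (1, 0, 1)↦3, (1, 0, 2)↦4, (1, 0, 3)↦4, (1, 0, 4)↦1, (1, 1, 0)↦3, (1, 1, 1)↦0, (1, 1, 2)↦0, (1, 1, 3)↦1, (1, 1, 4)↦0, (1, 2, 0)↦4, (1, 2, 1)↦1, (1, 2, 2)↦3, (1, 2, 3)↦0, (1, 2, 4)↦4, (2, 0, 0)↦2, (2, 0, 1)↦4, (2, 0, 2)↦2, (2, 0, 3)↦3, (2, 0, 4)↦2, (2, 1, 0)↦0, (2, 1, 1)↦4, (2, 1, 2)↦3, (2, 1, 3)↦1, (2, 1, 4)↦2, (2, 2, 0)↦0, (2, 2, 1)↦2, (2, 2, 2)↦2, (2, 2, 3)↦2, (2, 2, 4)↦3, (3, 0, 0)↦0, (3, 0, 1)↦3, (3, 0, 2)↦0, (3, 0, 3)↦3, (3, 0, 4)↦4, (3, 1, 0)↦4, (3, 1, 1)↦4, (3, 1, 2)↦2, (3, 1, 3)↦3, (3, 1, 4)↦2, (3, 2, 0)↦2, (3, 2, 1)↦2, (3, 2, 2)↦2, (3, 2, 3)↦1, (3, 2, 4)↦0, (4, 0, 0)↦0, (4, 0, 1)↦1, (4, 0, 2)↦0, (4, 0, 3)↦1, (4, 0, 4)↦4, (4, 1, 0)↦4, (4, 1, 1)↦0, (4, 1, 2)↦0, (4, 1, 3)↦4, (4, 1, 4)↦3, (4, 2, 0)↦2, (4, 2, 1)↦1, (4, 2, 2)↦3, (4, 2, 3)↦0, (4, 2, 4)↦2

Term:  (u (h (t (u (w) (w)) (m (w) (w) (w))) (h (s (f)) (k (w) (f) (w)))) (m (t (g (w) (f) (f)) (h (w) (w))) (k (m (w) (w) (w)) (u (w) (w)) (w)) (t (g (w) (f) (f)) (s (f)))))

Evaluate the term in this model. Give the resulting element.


  w = 1
  w = 1
  (u (w) (w)) = u(1, 1) = 2
  w = 1
  w = 1
  w = 1
  (m (w) (w) (w)) = m(1, 1, 1) = 3
  (t (u (w) (w)) (m (w) (w) (w))) = t(2, 3) = 2
  f = 2
  (s (f)) = s(2,) = 2
  w = 1
  f = 2
  w = 1
  (k (w) (f) (w)) = k(1, 2, 1) = 1
  (h (s (f)) (k (w) (f) (w))) = h(2, 1) = 0
  (h (t (u (w) (w)) (m (w) (w) (w))) (h (s (f)) (k (w) (f) (w)))) = h(2, 0) = 3
  w = 1
  f = 2
  f = 2
  (g (w) (f) (f)) = g(1, 2, 2) = 2
  w = 1
  w = 1
  (h (w) (w)) = h(1, 1) = 3
  (t (g (w) (f) (f)) (h (w) (w))) = t(2, 3) = 2
  w = 1
  w = 1
  w = 1
  (m (w) (w) (w)) = m(1, 1, 1) = 3
  w = 1
  w = 1
  (u (w) (w)) = u(1, 1) = 2
  w = 1
  (k (m (w) (w) (w)) (u (w) (w)) (w)) = k(3, 2, 1) = 2
  w = 1
  f = 2
  f = 2
  (g (w) (f) (f)) = g(1, 2, 2) = 2
  f = 2
  (s (f)) = s(2,) = 2
  (t (g (w) (f) (f)) (s (f))) = t(2, 2) = 0
  (m (t (g (w) (f) (f)) (h (w) (w))) (k (m (w) (w) (w)) (u (w) (w)) (w)) (t (g (w) (f) (f)) (s (f)))) = m(2, 2, 0) = 4
  (u (h (t (u (w) (w)) (m (w) (w) (w))) (h (s (f)) (k (w) (f) (w)))) (m (t (g (w) (f) (f)) (h (w) (w))) (k (m (w) (w) (w)) (u (w) (w)) (w)) (t (g (w) (f) (f)) (s (f))))) = u(3, 4) = 2

value = 2


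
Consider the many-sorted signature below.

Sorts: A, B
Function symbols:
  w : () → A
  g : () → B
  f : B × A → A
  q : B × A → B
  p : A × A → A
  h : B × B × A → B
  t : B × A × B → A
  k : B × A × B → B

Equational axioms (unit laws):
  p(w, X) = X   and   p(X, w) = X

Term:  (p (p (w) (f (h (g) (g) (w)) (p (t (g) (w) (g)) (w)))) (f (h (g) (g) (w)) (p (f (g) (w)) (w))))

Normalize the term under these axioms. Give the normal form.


normal form = (p (f (h (g) (g) (w)) (t (g) (w) (g))) (f (h (g) (g) (w)) (f (g) (w))))

1. (p (p (w) (f (h (g) (g) (w)) (p (t (g) (w) (g)) (w)))) (f (h (g) (g) (w)) (p (f (g) (w)) (w))))  →  (p (f (h (g) (g) (w)) (p (t (g) (w) (g)) (w))) (f (h (g) (g) (w)) (p (f (g) (w)) (w))))
2. (p (f (h (g) (g) (w)) (p (t (g) (w) (g)) (w))) (f (h (g) (g) (w)) (p (f (g) (w)) (w))))  →  (p (f (h (g) (g) (w)) (t (g) (w) (g))) (f (h (g) (g) (w)) (p (f (g) (w)) (w))))
3. (p (f (h (g) (g) (w)) (t (g) (w) (g))) (f (h (g) (g) (w)) (p (f (g) (w)) (w))))  →  (p (f (h (g) (g) (w)) (t (g) (w) (g))) (f (h (g) (g) (w)) (f (g) (w))))


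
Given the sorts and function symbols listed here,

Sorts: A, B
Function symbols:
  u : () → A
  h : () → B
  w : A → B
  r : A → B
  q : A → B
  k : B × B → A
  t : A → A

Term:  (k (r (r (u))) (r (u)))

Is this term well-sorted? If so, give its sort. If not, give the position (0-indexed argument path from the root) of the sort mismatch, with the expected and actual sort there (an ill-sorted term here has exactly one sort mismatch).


ill-sorted at position [0, 0]: expected A, got B

      (u) : A
    (r (u)) : B
  (r (r (u))) : ✗ arg 0 at [0, 0] has sort B, expected A
    (u) : A
  (r (u)) : B


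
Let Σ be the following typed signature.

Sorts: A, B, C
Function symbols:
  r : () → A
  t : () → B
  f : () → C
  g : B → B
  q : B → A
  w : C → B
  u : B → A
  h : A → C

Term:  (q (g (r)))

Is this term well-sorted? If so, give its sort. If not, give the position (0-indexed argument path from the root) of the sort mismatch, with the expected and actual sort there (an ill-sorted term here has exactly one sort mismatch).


    (r) : A
  (g (r)) : ✗ arg 0 at [0, 0] has sort A, expected B

ill-sorted at position [0, 0]: expected B, got A


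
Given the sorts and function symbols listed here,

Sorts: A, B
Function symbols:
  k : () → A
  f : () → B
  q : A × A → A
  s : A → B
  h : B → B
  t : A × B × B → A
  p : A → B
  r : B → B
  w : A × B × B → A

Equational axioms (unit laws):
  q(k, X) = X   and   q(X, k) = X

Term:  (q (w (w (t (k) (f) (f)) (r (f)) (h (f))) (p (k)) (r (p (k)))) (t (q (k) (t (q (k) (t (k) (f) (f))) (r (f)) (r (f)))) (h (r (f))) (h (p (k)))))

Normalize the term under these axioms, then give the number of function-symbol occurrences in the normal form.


1. (q (w (w (t (k) (f) (f)) (r (f)) (h (f))) (p (k)) (r (p (k)))) (t (q (k) (t (q (k) (t (k) (f) (f))) (r (f)) (r (f)))) (h (r (f))) (h (p (k)))))  →  (q (w (w (t (k) (f) (f)) (r (f)) (h (f))) (p (k)) (r (p (k)))) (t (t (q (k) (t (k) (f) (f))) (r (f)) (r (f))) (h (r (f))) (h (p (k)))))
2. (q (w (w (t (k) (f) (f)) (r (f)) (h (f))) (p (k)) (r (p (k)))) (t (t (q (k) (t (k) (f) (f))) (r (f)) (r (f))) (h (r (f))) (h (p (k)))))  →  (q (w (w (t (k) (f) (f)) (r (f)) (h (f))) (p (k)) (r (p (k)))) (t (t (t (k) (f) (f)) (r (f)) (r (f))) (h (r (f))) (h (p (k)))))
normal form: (q (w (w (t (k) (f) (f)) (r (f)) (h (f))) (p (k)) (r (p (k)))) (t (t (t (k) (f) (f)) (r (f)) (r (f))) (h (r (f))) (h (p (k)))))

size = 32


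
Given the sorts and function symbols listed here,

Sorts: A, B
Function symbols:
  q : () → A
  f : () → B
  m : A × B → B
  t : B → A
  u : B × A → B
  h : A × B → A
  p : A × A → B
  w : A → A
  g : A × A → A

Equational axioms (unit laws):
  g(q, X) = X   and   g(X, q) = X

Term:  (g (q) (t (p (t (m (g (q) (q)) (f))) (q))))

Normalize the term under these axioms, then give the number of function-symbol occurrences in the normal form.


1. (g (q) (t (p (t (m (g (q) (q)) (f))) (q))))  →  (t (p (t (m (g (q) (q)) (f))) (q)))
2. (t (p (t (m (g (q) (q)) (f))) (q)))  →  (t (p (t (m (q) (f))) (q)))
normal form: (t (p (t (m (q) (f))) (q)))

size = 7


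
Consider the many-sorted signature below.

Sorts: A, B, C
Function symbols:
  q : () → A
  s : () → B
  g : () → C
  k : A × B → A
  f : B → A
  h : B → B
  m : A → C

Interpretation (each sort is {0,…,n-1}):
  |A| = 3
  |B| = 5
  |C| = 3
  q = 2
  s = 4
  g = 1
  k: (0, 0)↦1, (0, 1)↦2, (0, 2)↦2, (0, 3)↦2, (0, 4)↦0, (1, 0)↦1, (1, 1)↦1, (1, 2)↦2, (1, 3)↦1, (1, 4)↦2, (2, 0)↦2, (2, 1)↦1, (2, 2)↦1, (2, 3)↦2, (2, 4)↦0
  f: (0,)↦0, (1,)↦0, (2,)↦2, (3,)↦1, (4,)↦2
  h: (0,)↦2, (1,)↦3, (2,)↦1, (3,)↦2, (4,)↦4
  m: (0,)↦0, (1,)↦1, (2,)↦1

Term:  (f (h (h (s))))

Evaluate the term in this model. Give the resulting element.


value = 2

  s = 4
  (h (s)) = h(4,) = 4
  (h (h (s))) = h(4,) = 4
  (f (h (h (s)))) = f(4,) = 2


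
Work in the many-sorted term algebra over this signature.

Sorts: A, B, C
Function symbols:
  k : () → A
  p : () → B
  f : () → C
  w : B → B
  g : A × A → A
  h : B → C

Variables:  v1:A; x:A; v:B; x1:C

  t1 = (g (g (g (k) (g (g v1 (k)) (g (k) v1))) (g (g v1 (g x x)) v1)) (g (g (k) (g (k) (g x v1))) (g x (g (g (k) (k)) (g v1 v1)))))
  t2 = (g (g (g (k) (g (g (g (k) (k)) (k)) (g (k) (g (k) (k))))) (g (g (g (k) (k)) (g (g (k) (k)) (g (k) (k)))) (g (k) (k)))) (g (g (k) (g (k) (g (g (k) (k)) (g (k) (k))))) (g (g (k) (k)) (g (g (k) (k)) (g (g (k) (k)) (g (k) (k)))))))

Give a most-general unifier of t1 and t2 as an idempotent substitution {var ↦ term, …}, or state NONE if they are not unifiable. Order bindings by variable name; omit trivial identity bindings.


{v1 ↦ (g (k) (k)), x ↦ (g (k) (k))}


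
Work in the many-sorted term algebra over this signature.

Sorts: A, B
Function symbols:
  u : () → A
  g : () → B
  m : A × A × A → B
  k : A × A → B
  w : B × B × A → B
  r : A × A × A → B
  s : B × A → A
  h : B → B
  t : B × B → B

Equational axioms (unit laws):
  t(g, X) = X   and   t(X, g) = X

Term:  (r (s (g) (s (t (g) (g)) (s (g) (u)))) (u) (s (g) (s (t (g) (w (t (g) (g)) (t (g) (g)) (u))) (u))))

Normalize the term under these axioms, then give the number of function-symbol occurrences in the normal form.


size = 17

1. (r (s (g) (s (t (g) (g)) (s (g) (u)))) (u) (s (g) (s (t (g) (w (t (g) (g)) (t (g) (g)) (u))) (u))))  →  (r (s (g) (s (g) (s (g) (u)))) (u) (s (g) (s (t (g) (w (t (g) (g)) (t (g) (g)) (u))) (u))))
2. (r (s (g) (s (g) (s (g) (u)))) (u) (s (g) (s (t (g) (w (t (g) (g)) (t (g) (g)) (u))) (u))))  →  (r (s (g) (s (g) (s (g) (u)))) (u) (s (g) (s (w (t (g) (g)) (t (g) (g)) (u)) (u))))
3. (r (s (g) (s (g) (s (g) (u)))) (u) (s (g) (s (w (t (g) (g)) (t (g) (g)) (u)) (u))))  →  (r (s (g) (s (g) (s (g) (u)))) (u) (s (g) (s (w (g) (t (g) (g)) (u)) (u))))
4. (r (s (g) (s (g) (s (g) (u)))) (u) (s (g) (s (w (g) (t (g) (g)) (u)) (u))))  →  (r (s (g) (s (g) (s (g) (u)))) (u) (s (g) (s (w (g) (g) (u)) (u))))
normal form: (r (s (g) (s (g) (s (g) (u)))) (u) (s (g) (s (w (g) (g) (u)) (u))))


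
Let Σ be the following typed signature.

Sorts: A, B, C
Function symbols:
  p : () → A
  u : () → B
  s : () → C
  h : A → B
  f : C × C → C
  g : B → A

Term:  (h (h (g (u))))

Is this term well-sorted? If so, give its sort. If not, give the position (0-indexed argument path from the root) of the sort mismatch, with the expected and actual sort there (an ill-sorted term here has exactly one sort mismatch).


      (u) : B
    (g (u)) : A
  (h (g (u))) : B
(h (h (g (u)))) : ✗ arg 0 at [0] has sort B, expected A

ill-sorted at position [0]: expected A, got B


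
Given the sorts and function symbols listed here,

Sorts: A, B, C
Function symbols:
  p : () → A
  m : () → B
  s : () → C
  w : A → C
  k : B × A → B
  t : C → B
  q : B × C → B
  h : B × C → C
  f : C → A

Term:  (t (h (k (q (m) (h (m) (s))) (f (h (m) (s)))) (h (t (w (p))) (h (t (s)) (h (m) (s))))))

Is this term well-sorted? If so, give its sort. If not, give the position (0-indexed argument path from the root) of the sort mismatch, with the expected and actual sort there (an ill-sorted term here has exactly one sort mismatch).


        (m) : B
          (m) : B
          (s) : C
        (h (m) (s)) : C
      (q (m) (h (m) (s))) : B
          (m) : B
          (s) : C
        (h (m) (s)) : C
      (f (h (m) (s))) : A
    (k (q (m) (h (m) (s))) (f (h (m) (s)))) : B
          (p) : A
        (w (p)) : C
      (t (w (p))) : B
          (s) : C
        (t (s)) : B
          (m) : B
          (s) : C
        (h (m) (s)) : C
      (h (t (s)) (h (m) (s))) : C
    (h (t (w (p))) (h (t (s)) (h (m) (s)))) : C
  (h (k (q (m) (h (m) (s))) (f (h (m) (s)))) (h (t (w (p))) (h (t (s)) (h (m) (s))))) : C
(t (h (k (q (m) (h (m) (s))) (f (h (m) (s)))) (h (t (w (p))) (h (t (s)) (h (m) (s)))))) : B

well-sorted; sort = B


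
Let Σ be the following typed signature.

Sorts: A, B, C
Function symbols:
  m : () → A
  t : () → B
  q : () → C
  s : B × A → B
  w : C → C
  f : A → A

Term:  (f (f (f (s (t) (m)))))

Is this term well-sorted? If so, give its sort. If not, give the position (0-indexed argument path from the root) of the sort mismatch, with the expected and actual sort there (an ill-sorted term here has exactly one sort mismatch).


        (t) : B
        (m) : A
      (s (t) (m)) : B
    (f (s (t) (m))) : ✗ arg 0 at [0, 0, 0] has sort B, expected A

ill-sorted at position [0, 0, 0]: expected A, got B


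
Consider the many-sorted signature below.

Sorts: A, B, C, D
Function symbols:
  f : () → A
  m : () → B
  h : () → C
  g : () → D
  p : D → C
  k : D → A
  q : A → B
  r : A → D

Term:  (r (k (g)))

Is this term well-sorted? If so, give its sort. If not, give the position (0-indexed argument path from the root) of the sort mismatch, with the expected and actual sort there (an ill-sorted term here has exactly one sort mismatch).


well-sorted; sort = D

    (g) : D
  (k (g)) : A
(r (k (g))) : D


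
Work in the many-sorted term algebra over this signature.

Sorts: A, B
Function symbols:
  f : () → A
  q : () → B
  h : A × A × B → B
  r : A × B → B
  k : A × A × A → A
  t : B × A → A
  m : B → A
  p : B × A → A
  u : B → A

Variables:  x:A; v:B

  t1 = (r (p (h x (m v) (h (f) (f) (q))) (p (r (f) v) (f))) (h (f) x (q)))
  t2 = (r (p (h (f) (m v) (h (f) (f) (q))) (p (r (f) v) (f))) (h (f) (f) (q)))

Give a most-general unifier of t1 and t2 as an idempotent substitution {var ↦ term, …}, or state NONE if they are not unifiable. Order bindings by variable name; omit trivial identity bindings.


{x ↦ (f)}


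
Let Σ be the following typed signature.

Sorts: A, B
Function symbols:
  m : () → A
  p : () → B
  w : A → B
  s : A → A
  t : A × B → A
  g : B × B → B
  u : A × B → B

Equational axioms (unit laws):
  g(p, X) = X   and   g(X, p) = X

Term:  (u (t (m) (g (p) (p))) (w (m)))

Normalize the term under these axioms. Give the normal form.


normal form = (u (t (m) (p)) (w (m)))

1. (u (t (m) (g (p) (p))) (w (m)))  →  (u (t (m) (p)) (w (m)))


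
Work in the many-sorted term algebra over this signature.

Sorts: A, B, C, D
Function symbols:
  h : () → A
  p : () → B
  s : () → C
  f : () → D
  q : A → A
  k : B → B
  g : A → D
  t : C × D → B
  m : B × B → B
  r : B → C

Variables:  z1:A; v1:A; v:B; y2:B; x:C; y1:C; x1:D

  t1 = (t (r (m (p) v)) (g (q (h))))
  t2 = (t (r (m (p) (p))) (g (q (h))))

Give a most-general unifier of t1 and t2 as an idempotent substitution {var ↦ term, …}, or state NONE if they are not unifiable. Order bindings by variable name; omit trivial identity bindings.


{v ↦ (p)}


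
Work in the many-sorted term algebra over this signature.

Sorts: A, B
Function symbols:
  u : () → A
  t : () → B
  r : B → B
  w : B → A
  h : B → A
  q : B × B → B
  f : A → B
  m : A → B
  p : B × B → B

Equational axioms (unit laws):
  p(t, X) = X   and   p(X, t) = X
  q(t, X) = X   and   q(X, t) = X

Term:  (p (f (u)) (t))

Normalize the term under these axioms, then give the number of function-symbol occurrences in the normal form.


1. (p (f (u)) (t))  →  (f (u))
normal form: (f (u))

size = 2


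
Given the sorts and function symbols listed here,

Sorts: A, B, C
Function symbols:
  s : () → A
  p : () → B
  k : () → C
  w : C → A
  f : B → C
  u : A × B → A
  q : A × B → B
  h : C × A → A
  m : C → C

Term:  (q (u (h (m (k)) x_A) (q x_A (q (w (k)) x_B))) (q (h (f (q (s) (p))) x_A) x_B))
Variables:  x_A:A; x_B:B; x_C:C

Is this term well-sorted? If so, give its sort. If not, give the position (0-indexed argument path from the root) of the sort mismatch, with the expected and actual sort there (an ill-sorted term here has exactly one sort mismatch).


well-sorted; sort = B

        (k) : C
      (m (k)) : C
      x_A : A
    (h (m (k)) x_A) : A
      x_A : A
          (k) : C
        (w (k)) : A
        x_B : B
      (q (w (k)) x_B) : B
    (q x_A (q (w (k)) x_B)) : B
  (u (h (m (k)) x_A) (q x_A (q (w (k)) x_B))) : A
          (s) : A
          (p) : B
        (q (s) (p)) : B
      (f (q (s) (p))) : C
      x_A : A
    (h (f (q (s) (p))) x_A) : A
    x_B : B
  (q (h (f (q (s) (p))) x_A) x_B) : B
(q (u (h (m (k)) x_A) (q x_A (q (w (k)) x_B))) (q (h (f (q (s) (p))) x_A) x_B)) : B


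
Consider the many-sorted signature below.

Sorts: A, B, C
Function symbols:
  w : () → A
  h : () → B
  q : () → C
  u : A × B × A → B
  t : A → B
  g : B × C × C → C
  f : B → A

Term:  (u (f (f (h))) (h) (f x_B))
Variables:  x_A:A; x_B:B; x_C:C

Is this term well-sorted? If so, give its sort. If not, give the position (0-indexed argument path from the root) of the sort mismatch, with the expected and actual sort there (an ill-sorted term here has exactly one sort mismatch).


      (h) : B
    (f (h)) : A
  (f (f (h))) : ✗ arg 0 at [0, 0] has sort A, expected B
  (h) : B
    x_B : B
  (f x_B) : A

ill-sorted at position [0, 0]: expected B, got A


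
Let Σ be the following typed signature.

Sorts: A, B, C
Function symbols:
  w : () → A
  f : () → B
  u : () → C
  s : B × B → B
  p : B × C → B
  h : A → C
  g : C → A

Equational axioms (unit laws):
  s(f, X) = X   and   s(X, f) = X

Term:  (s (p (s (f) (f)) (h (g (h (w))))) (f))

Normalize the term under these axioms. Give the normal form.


normal form = (p (f) (h (g (h (w)))))

1. (s (p (s (f) (f)) (h (g (h (w))))) (f))  →  (p (s (f) (f)) (h (g (h (w)))))
2. (p (s (f) (f)) (h (g (h (w)))))  →  (p (f) (h (g (h (w)))))


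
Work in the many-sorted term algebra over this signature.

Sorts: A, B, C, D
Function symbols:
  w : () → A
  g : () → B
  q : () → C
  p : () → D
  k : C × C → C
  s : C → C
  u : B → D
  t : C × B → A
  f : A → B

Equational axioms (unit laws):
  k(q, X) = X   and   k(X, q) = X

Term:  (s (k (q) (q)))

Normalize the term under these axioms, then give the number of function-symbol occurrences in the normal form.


size = 2

1. (s (k (q) (q)))  →  (s (q))
normal form: (s (q))


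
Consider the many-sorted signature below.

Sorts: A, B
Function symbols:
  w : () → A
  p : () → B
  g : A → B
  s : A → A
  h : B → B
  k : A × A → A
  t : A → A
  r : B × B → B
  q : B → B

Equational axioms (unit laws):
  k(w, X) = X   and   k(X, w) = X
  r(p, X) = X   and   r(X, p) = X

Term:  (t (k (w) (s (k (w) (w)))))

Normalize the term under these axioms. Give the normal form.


normal form = (t (s (w)))

1. (t (k (w) (s (k (w) (w)))))  →  (t (s (k (w) (w))))
2. (t (s (k (w) (w))))  →  (t (s (w)))


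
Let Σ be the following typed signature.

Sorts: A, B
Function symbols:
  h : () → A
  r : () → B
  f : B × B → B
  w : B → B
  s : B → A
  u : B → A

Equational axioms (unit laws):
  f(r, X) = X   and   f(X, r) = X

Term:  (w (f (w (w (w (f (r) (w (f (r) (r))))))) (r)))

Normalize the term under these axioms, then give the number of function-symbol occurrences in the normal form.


1. (w (f (w (w (w (f (r) (w (f (r) (r))))))) (r)))  →  (w (w (w (w (f (r) (w (f (r) (r))))))))
2. (w (w (w (w (f (r) (w (f (r) (r))))))))  →  (w (w (w (w (w (f (r) (r)))))))
3. (w (w (w (w (w (f (r) (r)))))))  →  (w (w (w (w (w (r))))))
normal form: (w (w (w (w (w (r))))))

size = 6


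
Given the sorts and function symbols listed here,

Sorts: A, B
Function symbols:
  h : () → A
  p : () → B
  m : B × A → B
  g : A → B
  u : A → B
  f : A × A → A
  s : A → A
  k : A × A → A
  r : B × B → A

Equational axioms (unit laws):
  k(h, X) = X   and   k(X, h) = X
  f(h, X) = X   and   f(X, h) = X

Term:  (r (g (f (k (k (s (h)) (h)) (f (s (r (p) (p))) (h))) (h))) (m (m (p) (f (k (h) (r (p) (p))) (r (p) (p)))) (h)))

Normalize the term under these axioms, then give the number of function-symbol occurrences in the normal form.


1. (r (g (f (k (k (s (h)) (h)) (f (s (r (p) (p))) (h))) (h))) (m (m (p) (f (k (h) (r (p) (p))) (r (p) (p)))) (h)))  →  (r (g (k (k (s (h)) (h)) (f (s (r (p) (p))) (h)))) (m (m (p) (f (k (h) (r (p) (p))) (r (p) (p)))) (h)))
2. (r (g (k (k (s (h)) (h)) (f (s (r (p) (p))) (h)))) (m (m (p) (f (k (h) (r (p) (p))) (r (p) (p)))) (h)))  →  (r (g (k (s (h)) (f (s (r (p) (p))) (h)))) (m (m (p) (f (k (h) (r (p) (p))) (r (p) (p)))) (h)))
3. (r (g (k (s (h)) (f (s (r (p) (p))) (h)))) (m (m (p) (f (k (h) (r (p) (p))) (r (p) (p)))) (h)))  →  (r (g (k (s (h)) (s (r (p) (p))))) (m (m (p) (f (k (h) (r (p) (p))) (r (p) (p)))) (h)))
4. (r (g (k (s (h)) (s (r (p) (p))))) (m (m (p) (f (k (h) (r (p) (p))) (r (p) (p)))) (h)))  →  (r (g (k (s (h)) (s (r (p) (p))))) (m (m (p) (f (r (p) (p)) (r (p) (p)))) (h)))
normal form: (r (g (k (s (h)) (s (r (p) (p))))) (m (m (p) (f (r (p) (p)) (r (p) (p)))) (h)))

size = 20


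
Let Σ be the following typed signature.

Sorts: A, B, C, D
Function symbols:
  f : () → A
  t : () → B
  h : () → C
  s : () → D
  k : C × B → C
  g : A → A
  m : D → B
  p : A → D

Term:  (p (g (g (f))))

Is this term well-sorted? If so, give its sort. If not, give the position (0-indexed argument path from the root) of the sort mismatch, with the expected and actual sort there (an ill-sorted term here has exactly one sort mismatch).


well-sorted; sort = D

      (f) : A
    (g (f)) : A
  (g (g (f))) : A
(p (g (g (f)))) : D


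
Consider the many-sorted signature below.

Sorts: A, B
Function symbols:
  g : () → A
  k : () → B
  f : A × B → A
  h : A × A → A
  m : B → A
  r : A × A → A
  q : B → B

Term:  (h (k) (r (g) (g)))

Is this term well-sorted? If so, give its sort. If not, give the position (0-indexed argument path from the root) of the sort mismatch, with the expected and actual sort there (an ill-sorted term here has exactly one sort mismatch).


  (k) : B
    (g) : A
    (g) : A
  (r (g) (g)) : A
(h (k) (r (g) (g))) : ✗ arg 0 at [0] has sort B, expected A

ill-sorted at position [0]: expected A, got B


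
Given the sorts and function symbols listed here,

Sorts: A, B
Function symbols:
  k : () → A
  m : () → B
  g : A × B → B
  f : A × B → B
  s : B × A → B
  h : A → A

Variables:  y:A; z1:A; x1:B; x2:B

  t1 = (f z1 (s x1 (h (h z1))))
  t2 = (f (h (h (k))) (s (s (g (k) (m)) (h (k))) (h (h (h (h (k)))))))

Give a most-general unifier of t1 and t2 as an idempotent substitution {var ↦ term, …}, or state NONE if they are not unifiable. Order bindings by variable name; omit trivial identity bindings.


{x1 ↦ (s (g (k) (m)) (h (k))), z1 ↦ (h (h (k)))}


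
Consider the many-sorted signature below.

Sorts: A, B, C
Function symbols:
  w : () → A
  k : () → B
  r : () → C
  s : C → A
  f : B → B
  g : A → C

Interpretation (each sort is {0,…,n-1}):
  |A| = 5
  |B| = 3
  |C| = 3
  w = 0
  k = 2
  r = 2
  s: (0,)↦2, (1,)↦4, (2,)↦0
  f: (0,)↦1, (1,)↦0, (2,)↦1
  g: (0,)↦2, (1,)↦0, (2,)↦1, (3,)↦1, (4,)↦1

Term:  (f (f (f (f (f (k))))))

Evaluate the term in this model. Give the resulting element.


  k = 2
  (f (k)) = f(2,) = 1
  (f (f (k))) = f(1,) = 0
  (f (f (f (k)))) = f(0,) = 1
  (f (f (f (f (k))))) = f(1,) = 0
  (f (f (f (f (f (k)))))) = f(0,) = 1

value = 1


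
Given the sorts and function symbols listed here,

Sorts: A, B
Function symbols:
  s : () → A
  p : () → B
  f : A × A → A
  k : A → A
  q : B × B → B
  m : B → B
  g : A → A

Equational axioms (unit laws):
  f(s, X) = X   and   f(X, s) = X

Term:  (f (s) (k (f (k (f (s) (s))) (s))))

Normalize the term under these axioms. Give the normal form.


1. (f (s) (k (f (k (f (s) (s))) (s))))  →  (k (f (k (f (s) (s))) (s)))
2. (k (f (k (f (s) (s))) (s)))  →  (k (k (f (s) (s))))
3. (k (k (f (s) (s))))  →  (k (k (s)))

normal form = (k (k (s)))


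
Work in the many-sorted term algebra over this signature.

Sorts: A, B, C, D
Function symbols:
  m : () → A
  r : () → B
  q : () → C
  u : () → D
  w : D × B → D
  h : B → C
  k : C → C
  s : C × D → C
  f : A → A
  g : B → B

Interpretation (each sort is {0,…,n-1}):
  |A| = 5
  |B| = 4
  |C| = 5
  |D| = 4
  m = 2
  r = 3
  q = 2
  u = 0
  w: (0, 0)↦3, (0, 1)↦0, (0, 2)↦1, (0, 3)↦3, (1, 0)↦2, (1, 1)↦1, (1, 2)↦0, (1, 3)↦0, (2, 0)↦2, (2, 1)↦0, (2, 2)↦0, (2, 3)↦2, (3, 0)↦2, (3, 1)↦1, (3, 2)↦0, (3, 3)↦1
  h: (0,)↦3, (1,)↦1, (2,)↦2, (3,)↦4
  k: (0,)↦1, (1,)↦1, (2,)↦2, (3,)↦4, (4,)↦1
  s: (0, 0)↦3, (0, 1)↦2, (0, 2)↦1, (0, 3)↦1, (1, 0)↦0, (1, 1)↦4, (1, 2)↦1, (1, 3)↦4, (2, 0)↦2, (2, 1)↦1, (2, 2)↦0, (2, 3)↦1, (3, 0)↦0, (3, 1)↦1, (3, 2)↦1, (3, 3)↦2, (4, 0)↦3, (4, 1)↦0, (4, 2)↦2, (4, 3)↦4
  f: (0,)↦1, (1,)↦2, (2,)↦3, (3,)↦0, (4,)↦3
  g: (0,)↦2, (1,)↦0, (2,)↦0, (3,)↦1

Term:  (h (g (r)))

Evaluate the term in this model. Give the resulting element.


value = 1

  r = 3
  (g (r)) = g(3,) = 1
  (h (g (r))) = h(1,) = 1


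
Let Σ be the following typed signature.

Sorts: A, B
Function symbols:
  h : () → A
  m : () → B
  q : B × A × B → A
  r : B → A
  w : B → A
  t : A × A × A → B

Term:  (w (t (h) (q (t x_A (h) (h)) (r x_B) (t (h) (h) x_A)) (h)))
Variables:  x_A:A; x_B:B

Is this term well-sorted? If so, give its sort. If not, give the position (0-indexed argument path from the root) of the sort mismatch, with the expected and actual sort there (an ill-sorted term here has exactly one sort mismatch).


well-sorted; sort = A

    (h) : A
        x_A : A
        (h) : A
        (h) : A
      (t x_A (h) (h)) : B
        x_B : B
      (r x_B) : A
        (h) : A
        (h) : A
        x_A : A
      (t (h) (h) x_A) : B
    (q (t x_A (h) (h)) (r x_B) (t (h) (h) x_A)) : A
    (h) : A
  (t (h) (q (t x_A (h) (h)) (r x_B) (t (h) (h) x_A)) (h)) : B
(w (t (h) (q (t x_A (h) (h)) (r x_B) (t (h) (h) x_A)) (h))) : A


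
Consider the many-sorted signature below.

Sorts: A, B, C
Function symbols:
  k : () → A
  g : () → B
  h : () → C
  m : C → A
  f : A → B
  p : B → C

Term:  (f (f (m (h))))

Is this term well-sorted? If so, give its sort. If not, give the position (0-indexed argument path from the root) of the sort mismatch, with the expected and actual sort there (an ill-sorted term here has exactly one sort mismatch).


      (h) : C
    (m (h)) : A
  (f (m (h))) : B
(f (f (m (h)))) : ✗ arg 0 at [0] has sort B, expected A

ill-sorted at position [0]: expected A, got B


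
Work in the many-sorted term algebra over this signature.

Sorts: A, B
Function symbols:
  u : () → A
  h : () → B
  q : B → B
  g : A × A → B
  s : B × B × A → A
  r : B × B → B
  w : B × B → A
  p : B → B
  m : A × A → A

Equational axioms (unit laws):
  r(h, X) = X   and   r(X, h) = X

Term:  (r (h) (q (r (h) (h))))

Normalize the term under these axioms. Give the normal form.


normal form = (q (h))

1. (r (h) (q (r (h) (h))))  →  (q (r (h) (h)))
2. (q (r (h) (h)))  →  (q (h))


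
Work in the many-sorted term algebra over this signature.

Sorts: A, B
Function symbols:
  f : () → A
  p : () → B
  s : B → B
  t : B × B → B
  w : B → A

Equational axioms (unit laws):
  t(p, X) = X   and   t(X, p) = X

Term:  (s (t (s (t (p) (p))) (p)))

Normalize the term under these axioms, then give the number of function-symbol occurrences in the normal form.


size = 3

1. (s (t (s (t (p) (p))) (p)))  →  (s (s (t (p) (p))))
2. (s (s (t (p) (p))))  →  (s (s (p)))
normal form: (s (s (p)))


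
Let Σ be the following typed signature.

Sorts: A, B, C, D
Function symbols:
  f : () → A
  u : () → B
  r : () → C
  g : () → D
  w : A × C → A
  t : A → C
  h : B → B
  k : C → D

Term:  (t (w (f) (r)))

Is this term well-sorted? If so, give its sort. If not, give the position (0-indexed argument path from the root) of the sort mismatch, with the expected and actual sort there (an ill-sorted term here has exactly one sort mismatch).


    (f) : A
    (r) : C
  (w (f) (r)) : A
(t (w (f) (r))) : C

well-sorted; sort = C


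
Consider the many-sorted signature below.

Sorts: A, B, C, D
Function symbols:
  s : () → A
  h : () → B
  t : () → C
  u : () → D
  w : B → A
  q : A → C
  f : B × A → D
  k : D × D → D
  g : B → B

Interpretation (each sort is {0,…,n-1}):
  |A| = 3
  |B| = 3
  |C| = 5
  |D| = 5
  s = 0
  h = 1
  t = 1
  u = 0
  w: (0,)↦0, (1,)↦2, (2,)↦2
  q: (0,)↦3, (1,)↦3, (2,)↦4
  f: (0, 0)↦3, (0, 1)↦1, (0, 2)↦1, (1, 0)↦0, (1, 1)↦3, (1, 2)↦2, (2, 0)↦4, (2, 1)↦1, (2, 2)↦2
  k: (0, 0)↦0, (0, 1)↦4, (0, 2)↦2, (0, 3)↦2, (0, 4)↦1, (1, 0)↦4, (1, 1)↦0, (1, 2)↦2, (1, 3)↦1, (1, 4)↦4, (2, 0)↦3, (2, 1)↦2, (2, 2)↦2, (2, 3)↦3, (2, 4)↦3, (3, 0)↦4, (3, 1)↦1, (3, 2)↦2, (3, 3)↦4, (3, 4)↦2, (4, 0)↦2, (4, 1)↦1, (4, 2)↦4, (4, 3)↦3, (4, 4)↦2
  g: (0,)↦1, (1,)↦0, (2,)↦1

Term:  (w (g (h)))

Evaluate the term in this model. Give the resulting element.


value = 0

  h = 1
  (g (h)) = g(1,) = 0
  (w (g (h))) = w(0,) = 0


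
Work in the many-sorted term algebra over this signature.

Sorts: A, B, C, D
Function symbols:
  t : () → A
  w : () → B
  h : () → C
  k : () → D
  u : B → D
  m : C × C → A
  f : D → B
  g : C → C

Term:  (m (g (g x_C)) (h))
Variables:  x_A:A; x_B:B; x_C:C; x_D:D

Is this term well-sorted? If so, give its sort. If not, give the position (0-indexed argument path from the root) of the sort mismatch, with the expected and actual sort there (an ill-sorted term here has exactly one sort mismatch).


      x_C : C
    (g x_C) : C
  (g (g x_C)) : C
  (h) : C
(m (g (g x_C)) (h)) : A

well-sorted; sort = A


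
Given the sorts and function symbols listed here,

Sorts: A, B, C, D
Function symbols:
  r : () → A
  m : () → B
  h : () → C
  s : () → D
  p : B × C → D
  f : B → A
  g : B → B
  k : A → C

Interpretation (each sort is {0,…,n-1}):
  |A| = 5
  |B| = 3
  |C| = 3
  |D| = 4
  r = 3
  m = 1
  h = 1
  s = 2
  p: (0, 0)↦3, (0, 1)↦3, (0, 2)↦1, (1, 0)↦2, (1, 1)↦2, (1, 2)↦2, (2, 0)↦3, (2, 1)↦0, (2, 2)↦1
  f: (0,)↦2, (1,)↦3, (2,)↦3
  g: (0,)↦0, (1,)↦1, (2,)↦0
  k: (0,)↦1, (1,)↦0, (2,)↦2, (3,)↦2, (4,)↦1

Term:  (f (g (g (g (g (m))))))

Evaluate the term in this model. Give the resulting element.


  m = 1
  (g (m)) = g(1,) = 1
  (g (g (m))) = g(1,) = 1
  (g (g (g (m)))) = g(1,) = 1
  (g (g (g (g (m))))) = g(1,) = 1
  (f (g (g (g (g (m)))))) = f(1,) = 3

value = 3
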